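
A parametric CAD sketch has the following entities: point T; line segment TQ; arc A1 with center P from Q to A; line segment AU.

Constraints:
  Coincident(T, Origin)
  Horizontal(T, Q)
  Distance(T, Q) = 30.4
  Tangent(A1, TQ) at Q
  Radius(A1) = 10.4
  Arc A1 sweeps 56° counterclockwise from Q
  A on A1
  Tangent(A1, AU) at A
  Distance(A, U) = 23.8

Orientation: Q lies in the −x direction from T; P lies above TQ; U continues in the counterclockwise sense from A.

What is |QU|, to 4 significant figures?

32.74

T is at the origin; TQ is horizontal with |TQ| = 30.4 and Q on the −x side, so Q = (-30.40, 0.000). The tangent condition forces PQ to be normal to TQ, so P = Q + (0, 10.4) = (-30.40, 10.40). On A1, Q sits at bearing -90° from P; a 56° counterclockwise sweep puts A at bearing -34°, so A = P + 10.4·(cos -34°, sin -34°) = (-21.78, 4.584). A1 meets AU tangentially, so PA is at right angles to AU, so AU runs along (−sin -34°, cos -34°); with |AU| = 23.8, U = (-8.469, 24.32). Then |QU| = |U − Q| = 32.74.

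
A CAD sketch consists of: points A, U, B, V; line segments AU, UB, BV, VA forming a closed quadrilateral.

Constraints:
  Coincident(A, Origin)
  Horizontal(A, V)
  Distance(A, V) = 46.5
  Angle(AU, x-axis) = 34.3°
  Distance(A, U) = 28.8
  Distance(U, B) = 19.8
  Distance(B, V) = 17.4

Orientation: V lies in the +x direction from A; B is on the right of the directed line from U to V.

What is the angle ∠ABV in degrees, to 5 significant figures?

165.38°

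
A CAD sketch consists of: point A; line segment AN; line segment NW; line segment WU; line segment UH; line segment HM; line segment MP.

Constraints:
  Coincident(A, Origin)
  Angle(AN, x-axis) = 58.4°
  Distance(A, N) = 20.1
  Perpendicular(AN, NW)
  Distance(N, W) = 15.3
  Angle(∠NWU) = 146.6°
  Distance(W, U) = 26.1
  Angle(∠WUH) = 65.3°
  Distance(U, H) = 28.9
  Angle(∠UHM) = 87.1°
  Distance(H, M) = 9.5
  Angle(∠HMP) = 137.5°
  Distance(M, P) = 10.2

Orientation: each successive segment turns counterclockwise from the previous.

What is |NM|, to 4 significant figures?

22.76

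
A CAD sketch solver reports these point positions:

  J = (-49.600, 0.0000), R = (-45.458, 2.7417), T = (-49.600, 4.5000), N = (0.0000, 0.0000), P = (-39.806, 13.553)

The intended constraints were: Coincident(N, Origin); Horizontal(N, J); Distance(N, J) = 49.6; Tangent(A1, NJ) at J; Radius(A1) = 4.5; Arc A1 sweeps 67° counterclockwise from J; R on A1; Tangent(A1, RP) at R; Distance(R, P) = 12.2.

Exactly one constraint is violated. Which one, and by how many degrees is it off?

Tangent(A1, RP) at R — off by 4.60°.

N = (0.00, 0.00) ✓; N.y = 0.00, J.y = 0.00 ✓; |NJ| = 49.60 ✓; ∠(TJ, JN) = 90.00° ✓; |TJ| = 4.500 ✓; bearing(T→R) − bearing(T→J) = 67.00° ✓; |TR| = 4.500 ✓; ∠(TR, RP) = 94.60° ✗; |RP| = 12.20 ✓.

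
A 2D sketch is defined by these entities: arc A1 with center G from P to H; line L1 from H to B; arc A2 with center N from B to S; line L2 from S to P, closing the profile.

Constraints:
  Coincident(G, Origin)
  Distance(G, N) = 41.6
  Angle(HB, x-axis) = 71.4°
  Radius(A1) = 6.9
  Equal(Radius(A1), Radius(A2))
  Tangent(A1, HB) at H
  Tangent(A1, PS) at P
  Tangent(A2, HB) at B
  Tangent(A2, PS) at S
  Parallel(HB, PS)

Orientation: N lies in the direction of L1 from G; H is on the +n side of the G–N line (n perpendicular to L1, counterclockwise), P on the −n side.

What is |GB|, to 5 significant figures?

42.168

The slot axis is L1's direction at 71.4°, so u = (cos 71.4°, sin 71.4°) = (0.31896, 0.94777) and n = (−sin 71.4°, cos 71.4°) = (-0.94777, 0.31896). G is at the origin and N lies 41.6 along u from G, so N = 41.6·u = (13.269, 39.427). Tangency of A1 to both parallel lines with radius 6.9 puts H and P at G ± 6.9·n: H = (-6.5396, 2.2008), P = (6.5396, -2.2008). Equal radii place B and S the same way about N: B = N + 6.9·n = (6.7291, 41.628), S = N − 6.9·n = (19.808, 37.226). Then |GB| = |B − G| = 42.168.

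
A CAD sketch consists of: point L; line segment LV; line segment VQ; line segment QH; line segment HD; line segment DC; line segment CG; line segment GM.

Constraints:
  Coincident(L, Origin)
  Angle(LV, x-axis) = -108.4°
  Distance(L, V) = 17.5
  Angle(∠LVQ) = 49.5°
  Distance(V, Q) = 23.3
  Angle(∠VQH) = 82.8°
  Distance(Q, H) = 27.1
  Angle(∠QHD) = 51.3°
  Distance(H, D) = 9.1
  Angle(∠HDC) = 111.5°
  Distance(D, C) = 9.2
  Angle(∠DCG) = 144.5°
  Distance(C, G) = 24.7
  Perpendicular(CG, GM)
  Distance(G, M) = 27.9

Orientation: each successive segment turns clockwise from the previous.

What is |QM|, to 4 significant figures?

37.80

L is at the origin; LV runs at -108.4° with length 17.5, so V = (-5.524, -16.61). ∠LVQ = 49.5° gives VQ at 121.1° from the x-axis; with |VQ| = 23.3, Q = (-17.56, 3.346). ∠VQH = 82.8° gives QH at 23.90° from the x-axis; with |QH| = 27.1, H = (7.217, 14.33). ∠QHD = 51.3° gives HD at -104.8° from the x-axis; with |HD| = 9.1, D = (4.893, 5.527). ∠HDC = 111.5° gives DC at -173.3° from the x-axis; with |DC| = 9.2, C = (-4.245, 4.454). ∠DCG = 144.5° gives CG at 151.2° from the x-axis; with |CG| = 24.7, G = (-25.89, 16.35). CG ⟂ GM, so GM runs at 61.20°; with |GM| = 27.9, M = (-12.45, 40.80). Then |QM| = |M − Q| = 37.80.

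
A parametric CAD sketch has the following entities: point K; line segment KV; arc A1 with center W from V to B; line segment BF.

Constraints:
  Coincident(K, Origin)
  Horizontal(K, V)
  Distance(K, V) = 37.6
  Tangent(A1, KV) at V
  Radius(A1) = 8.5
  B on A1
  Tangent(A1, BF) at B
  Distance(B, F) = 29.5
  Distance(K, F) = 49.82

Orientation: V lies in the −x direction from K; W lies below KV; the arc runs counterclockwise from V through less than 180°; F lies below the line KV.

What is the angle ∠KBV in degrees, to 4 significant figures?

43.37°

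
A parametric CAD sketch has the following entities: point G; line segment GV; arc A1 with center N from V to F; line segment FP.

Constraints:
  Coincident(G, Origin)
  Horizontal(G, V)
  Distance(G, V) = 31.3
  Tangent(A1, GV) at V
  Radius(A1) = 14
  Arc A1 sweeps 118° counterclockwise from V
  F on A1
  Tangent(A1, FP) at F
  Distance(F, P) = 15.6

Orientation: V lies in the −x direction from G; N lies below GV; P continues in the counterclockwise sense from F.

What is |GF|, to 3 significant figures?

48.3

Since A1 is tangent to GV there, NV ⟂ GV, so N = V + (0, -14) = (-31.3, -14.0). On A1, V sits at bearing 90° from N; a 118° counterclockwise sweep puts F at bearing 208°, so F = N + 14.0·(cos 208°, sin 208°) = (-43.7, -20.6). Then |GF| = |F − G| = 48.3.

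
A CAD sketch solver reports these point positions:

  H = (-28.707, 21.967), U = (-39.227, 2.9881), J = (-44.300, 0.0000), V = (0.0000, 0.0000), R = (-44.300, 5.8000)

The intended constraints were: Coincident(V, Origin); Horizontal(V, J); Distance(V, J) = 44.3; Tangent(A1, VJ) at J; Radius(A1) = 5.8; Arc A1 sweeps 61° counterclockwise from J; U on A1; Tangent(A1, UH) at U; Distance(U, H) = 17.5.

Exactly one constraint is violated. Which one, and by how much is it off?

Distance(U, H) = 17.5 — off by 4.20.

V = (0.00, 0.00) ✓; V.y = 0.00, J.y = 0.00 ✓; |VJ| = 44.30 ✓; ∠(RJ, JV) = 90.00° ✓; |RJ| = 5.800 ✓; bearing(R→U) − bearing(R→J) = 61.00° ✓; |RU| = 5.800 ✓; ∠(RU, UH) = 90.00° ✓; |UH| = 21.70 ✗.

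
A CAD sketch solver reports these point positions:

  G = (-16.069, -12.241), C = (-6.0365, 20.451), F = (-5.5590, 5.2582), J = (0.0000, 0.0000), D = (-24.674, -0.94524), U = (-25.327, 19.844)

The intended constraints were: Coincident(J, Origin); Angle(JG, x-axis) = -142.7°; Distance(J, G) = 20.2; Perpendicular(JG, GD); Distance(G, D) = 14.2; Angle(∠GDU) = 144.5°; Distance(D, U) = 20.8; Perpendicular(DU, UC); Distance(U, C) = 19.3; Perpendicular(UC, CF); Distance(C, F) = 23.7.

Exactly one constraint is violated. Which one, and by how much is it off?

Distance(C, F) = 23.7 — off by 8.50.

J = (0.00, 0.00) ✓; JG at -142.7° ✓; |JG| = 20.20 ✓; ∠(JG, GD) = 90.00° ✓; |GD| = 14.20 ✓; ∠GDU = 144.5° ✓; |DU| = 20.80 ✓; ∠(DU, UC) = 90.00° ✓; |UC| = 19.30 ✓; ∠(UC, CF) = 90.00° ✓; |CF| = 15.20 ✗.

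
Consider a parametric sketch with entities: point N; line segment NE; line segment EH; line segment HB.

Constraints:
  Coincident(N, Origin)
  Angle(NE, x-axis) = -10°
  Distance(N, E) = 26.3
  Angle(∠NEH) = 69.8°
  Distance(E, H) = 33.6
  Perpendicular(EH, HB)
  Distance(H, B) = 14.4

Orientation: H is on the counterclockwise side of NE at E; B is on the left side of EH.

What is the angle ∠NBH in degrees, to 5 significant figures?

112.75°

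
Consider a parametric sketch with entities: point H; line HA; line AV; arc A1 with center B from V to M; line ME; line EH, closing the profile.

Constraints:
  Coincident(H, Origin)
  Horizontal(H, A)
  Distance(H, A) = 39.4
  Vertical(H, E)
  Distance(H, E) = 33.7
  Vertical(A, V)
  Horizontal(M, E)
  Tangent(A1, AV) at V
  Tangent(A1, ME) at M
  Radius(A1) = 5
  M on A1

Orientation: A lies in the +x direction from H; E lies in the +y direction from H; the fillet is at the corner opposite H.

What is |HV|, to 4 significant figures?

48.74

H is at the origin; H and A share the same y with |HA| = 39.4 and A on the +x side, so A = (39.40, 0.000). HE is vertical with |HE| = 33.7 and E on the +y side, so E = (0.000, 33.70). The virtual corner opposite H is at (39.40, 33.70). Tangency of A1 to AV means the radius BV is perpendicular to AV and tangency of A1 to ME means the radius BM is perpendicular to ME, with radius 5.0, so the center B sits 5.0 in from both sides at B = (34.40, 28.70). That places the tangent points at V = (39.40, 28.70) on AV and M = (34.40, 33.70) on ME. Then |HV| = |V − H| = 48.74.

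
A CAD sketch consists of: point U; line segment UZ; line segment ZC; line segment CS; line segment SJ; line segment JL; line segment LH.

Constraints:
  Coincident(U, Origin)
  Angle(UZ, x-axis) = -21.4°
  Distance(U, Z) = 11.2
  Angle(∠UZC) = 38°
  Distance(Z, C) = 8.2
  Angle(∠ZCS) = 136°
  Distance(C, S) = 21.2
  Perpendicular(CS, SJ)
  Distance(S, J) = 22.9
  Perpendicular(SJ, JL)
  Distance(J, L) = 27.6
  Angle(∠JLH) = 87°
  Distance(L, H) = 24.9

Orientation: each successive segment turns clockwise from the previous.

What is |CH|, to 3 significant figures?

5.46

U is at the origin; UZ runs at -21.4° with length 11.2, so Z = (10.4, -4.09). ∠UZC = 38.0° gives ZC at -163° from the x-axis; with |ZC| = 8.2, C = (2.57, -6.43). ∠ZCS = 136.0° gives CS at 153° from the x-axis; with |CS| = 21.2, S = (-16.3, 3.33). CS is perpendicular to SJ, so SJ runs at 62.6°; with |SJ| = 22.9, J = (-5.71, 23.7). The perpendicularity gives JL at right angles to SJ, so JL runs at -27.4°; with |JL| = 27.6, L = (18.8, 11.0). ∠JLH = 87.0° gives LH at -120° from the x-axis; with |LH| = 24.9, H = (6.19, -10.5). Then |CH| = |H − C| = 5.46.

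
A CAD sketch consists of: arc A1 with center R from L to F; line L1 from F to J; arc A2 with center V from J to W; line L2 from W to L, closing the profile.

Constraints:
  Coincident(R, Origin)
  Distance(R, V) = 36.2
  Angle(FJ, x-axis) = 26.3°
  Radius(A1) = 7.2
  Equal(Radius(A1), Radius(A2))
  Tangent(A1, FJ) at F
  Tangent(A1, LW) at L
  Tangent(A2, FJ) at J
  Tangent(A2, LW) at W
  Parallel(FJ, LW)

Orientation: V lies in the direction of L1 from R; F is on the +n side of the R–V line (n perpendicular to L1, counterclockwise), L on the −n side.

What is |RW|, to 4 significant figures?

36.91

The slot axis is L1's direction at 26.3°, so u = (cos 26.3°, sin 26.3°) = (0.8965, 0.4431) and n = (−sin 26.3°, cos 26.3°) = (-0.4431, 0.8965). R is at the origin and V lies 36.2 along u from R, so V = 36.2·u = (32.45, 16.04). Tangency of A1 to both parallel lines with radius 7.2 puts F and L at R ± 7.2·n: F = (-3.190, 6.455), L = (3.190, -6.455). Equal radii place J and W the same way about V: J = V + 7.2·n = (29.26, 22.49), W = V − 7.2·n = (35.64, 9.584). Then |RW| = |W − R| = 36.91.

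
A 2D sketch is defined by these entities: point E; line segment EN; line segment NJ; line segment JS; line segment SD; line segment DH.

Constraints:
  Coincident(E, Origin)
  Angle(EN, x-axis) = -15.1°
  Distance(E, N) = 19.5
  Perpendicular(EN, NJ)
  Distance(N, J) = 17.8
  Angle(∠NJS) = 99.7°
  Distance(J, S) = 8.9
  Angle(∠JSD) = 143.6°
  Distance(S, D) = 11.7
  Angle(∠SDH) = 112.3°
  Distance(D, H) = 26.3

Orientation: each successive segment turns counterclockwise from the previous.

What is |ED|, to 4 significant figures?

14.05

∠NJS = 99.7° gives JS at 155.2° from the x-axis; with |JS| = 8.9, S = (15.38, 15.84). ∠JSD = 143.6° gives SD at -168.4° from the x-axis; with |SD| = 11.7, D = (3.923, 13.49). Then |ED| = |D − E| = 14.05.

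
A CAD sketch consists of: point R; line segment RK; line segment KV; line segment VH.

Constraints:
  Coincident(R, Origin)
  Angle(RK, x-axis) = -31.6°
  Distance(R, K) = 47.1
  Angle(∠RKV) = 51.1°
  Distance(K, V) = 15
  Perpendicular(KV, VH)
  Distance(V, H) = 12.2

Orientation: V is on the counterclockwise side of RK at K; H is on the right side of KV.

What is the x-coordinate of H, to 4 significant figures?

50.31

R is at the origin; RK runs at -31.6° with length 47.1, so K = 47.1·(cos -31.6°, sin -31.6°) = (40.12, -24.68). ∠RKV = 51.1°, so KV runs at -31.6° + (180° − 51.1°) = 97.30° from the x-axis; with |KV| = 15.0, V = K + 15.0·(cos 97.30°, sin 97.30°) = (38.21, -9.801). KV is perpendicular to VH; with |VH| = 12.2 on the right of KV, H = V + 12.2·(0.9919, 0.1271) = (50.31, -8.251). So H.x = 50.31.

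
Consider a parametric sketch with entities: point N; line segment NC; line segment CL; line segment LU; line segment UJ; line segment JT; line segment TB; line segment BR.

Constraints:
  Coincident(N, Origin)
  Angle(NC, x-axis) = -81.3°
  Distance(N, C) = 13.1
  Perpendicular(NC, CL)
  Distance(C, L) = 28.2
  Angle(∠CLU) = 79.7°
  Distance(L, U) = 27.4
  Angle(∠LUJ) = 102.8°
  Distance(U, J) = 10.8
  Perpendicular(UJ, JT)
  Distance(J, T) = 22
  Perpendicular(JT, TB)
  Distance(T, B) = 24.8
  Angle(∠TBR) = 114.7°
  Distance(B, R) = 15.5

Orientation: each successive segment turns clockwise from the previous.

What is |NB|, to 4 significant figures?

37.36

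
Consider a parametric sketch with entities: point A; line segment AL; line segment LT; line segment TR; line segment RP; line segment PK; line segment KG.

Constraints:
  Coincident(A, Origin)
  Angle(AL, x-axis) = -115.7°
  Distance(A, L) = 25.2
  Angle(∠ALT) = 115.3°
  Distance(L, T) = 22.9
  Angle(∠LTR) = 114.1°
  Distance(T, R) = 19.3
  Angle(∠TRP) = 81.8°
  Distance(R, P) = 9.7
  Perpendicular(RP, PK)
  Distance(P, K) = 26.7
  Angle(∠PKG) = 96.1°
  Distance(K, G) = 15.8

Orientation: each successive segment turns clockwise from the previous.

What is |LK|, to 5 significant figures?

15.135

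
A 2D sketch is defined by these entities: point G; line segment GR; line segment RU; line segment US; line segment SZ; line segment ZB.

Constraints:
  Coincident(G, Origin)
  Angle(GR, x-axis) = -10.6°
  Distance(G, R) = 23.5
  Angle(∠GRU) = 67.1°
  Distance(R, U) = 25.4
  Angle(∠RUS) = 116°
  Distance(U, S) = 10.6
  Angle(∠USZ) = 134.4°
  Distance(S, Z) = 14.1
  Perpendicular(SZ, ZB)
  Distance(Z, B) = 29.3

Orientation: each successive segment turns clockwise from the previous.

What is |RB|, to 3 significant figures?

13.2

G is at the origin; GR runs at -10.6° with length 23.5, so R = (23.1, -4.32). ∠GRU = 67.1° gives RU at -124° from the x-axis; with |RU| = 25.4, U = (9.08, -25.5). ∠RUS = 116.0° gives US at 172° from the x-axis; with |US| = 10.6, S = (-1.43, -24.1). ∠USZ = 134.4° gives SZ at 127° from the x-axis; with |SZ| = 14.1, Z = (-9.90, -12.8). SZ ⟂ ZB, so ZB runs at 36.9°; with |ZB| = 29.3, B = (13.5, 4.75). Then |RB| = |B − R| = 13.2.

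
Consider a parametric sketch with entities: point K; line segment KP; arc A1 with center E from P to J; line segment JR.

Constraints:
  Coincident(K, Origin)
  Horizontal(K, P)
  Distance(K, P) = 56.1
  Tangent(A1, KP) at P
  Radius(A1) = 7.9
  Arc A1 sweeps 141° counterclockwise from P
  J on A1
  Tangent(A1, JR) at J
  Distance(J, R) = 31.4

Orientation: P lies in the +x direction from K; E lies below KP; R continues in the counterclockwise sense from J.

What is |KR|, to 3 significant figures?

82.7

On A1, P sits at bearing 90° from E; a 141° counterclockwise sweep puts J at bearing 231°, so J = E + 7.9·(cos 231°, sin 231°) = (51.1, -14.0). Since A1 is tangent to JR there, EJ ⟂ JR, so JR runs along (−sin 231°, cos 231°); with |JR| = 31.4, R = (75.5, -33.8). Then |KR| = |R − K| = 82.7.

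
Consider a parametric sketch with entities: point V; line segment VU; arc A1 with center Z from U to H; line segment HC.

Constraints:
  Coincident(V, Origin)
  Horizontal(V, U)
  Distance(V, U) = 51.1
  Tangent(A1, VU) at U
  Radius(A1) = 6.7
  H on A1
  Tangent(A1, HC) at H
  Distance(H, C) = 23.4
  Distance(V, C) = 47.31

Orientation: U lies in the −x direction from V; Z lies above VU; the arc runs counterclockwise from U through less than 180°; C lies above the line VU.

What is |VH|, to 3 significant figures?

44.9

V is at the origin; V and U share the same y with |VU| = 51.1 and U on the −x side, so U = (-51.1, 0.00). The tangent condition forces ZU to be normal to VU, so Z = U + (0, 6.7) = (-51.1, 6.70). Since ZH ⟂ HC (tangency), |ZC| = √(6.7² + 23.4²) = 24.3 regardless of where H sits on A1. So C lies on both circle(V, 47.31) and circle(Z, 24.3); the above-VU intersection is C = (-38.5, 27.5). H is the foot of the tangent from C: H = (-44.6, 4.94).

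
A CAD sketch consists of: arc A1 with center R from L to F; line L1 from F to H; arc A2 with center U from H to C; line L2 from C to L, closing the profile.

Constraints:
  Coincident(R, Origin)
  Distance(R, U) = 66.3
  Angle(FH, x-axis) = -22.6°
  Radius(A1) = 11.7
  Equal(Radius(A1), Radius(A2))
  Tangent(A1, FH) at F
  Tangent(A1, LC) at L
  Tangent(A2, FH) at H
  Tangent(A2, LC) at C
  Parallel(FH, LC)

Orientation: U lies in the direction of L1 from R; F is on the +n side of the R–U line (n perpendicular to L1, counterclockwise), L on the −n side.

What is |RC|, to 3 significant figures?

67.3

The slot axis is L1's direction at -22.6°, so u = (cos -22.6°, sin -22.6°) = (0.923, -0.384) and n = (−sin -22.6°, cos -22.6°) = (0.384, 0.923). R is at the origin and U lies 66.3 along u from R, so U = 66.3·u = (61.2, -25.5). Tangency of A1 to both parallel lines with radius 11.7 puts F and L at R ± 11.7·n: F = (4.50, 10.8), L = (-4.50, -10.8). Equal radii place H and C the same way about U: H = U + 11.7·n = (65.7, -14.7), C = U − 11.7·n = (56.7, -36.3). Then |RC| = |C − R| = 67.3.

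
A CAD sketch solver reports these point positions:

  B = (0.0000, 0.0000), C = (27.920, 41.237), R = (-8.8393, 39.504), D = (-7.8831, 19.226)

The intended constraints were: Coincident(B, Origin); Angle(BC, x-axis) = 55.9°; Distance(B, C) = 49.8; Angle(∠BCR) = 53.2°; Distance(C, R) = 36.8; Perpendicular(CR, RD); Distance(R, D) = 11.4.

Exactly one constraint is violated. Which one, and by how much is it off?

Distance(R, D) = 11.4 — off by 8.90.

B = (0.00, 0.00) ✓; BC at 55.90° ✓; |BC| = 49.80 ✓; ∠BCR = 53.20° ✓; |CR| = 36.80 ✓; ∠(CR, RD) = 90.00° ✓; |RD| = 20.30 ✗.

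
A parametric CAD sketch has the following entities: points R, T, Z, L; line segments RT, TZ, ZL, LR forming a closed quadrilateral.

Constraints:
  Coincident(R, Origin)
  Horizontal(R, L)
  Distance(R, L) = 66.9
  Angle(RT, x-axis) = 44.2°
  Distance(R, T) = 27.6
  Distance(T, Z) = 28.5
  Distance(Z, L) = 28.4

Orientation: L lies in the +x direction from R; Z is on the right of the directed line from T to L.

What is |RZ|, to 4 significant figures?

38.65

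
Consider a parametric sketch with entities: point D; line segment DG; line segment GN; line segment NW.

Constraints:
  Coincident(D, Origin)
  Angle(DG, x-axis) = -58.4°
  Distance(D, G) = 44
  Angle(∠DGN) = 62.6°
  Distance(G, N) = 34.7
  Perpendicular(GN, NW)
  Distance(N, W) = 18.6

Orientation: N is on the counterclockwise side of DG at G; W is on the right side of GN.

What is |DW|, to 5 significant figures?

59.447

D is at the origin; DG runs at -58.4° with length 44.0, so G = 44.0·(cos -58.4°, sin -58.4°) = (23.055, -37.476). ∠DGN = 62.6°, so GN runs at -58.4° + (180° − 62.6°) = 59.000° from the x-axis; with |GN| = 34.7, N = G + 34.7·(cos 59.000°, sin 59.000°) = (40.927, -7.7323). GN ⟂ NW; with |NW| = 18.6 on the right of GN, W = N + 18.6·(0.85717, -0.51504) = (56.871, -17.312). Then |DW| = |W − D| = 59.447.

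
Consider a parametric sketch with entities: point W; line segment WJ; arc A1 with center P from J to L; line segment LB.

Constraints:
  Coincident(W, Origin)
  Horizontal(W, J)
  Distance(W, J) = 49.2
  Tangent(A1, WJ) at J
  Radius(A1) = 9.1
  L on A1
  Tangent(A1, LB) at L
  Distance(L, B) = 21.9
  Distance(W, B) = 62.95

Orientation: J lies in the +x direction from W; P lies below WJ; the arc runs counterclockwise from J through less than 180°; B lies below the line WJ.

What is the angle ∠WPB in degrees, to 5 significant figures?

112.20°

W is at the origin; W and J share the same y with |WJ| = 49.2 and J on the +x side, so J = (49.200, 0.0000). Since A1 is tangent to WJ there, PJ ⟂ WJ, so P = J + (0, -9.1) = (49.200, -9.1000). Since PL ⟂ LB (tangency), |PB| = √(9.1² + 21.9²) = 23.715 regardless of where L sits on A1. So B lies on both circle(W, 62.95) and circle(P, 23.715); the below-WJ intersection is B = (54.019, -32.321). L is the foot of the tangent from B: L = (41.682, -14.227).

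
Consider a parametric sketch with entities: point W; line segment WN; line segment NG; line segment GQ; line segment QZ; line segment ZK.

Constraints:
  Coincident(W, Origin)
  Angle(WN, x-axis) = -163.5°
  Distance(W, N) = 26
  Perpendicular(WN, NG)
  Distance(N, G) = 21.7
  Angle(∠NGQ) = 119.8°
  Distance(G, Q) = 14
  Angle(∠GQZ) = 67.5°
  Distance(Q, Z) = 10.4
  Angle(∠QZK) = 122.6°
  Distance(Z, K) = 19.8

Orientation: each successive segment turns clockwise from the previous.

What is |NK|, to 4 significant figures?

5.898

W is at the origin; WN runs at -163.5° with length 26.0, so N = (-24.93, -7.384). WN is perpendicular to NG, so NG runs at 106.5°; with |NG| = 21.7, G = (-31.09, 13.42). ∠NGQ = 119.8° gives GQ at 46.30° from the x-axis; with |GQ| = 14.0, Q = (-21.42, 23.54). ∠GQZ = 67.5° gives QZ at -66.20° from the x-axis; with |QZ| = 10.4, Z = (-17.22, 14.03). ∠QZK = 122.6° gives ZK at -123.6° from the x-axis; with |ZK| = 19.8, K = (-28.18, -2.464). Then |NK| = |K − N| = 5.898.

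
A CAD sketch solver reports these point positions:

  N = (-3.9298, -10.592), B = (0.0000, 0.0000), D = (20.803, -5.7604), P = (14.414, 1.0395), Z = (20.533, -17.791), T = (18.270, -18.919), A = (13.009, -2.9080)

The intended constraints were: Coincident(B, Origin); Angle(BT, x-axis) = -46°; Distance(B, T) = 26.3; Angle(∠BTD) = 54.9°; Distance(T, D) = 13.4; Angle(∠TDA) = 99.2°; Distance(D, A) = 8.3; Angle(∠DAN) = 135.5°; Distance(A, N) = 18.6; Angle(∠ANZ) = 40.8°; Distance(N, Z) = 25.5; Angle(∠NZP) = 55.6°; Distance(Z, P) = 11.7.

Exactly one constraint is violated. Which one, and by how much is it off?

Distance(Z, P) = 11.7 — off by 8.10.

B = (0.00, 0.00) ✓; BT at -46.00° ✓; |BT| = 26.30 ✓; ∠BTD = 54.90° ✓; |TD| = 13.40 ✓; ∠TDA = 99.21° ✓; |DA| = 8.300 ✓; ∠DAN = 135.5° ✓; |AN| = 18.60 ✓; ∠ANZ = 40.80° ✓; |NZ| = 25.50 ✓; ∠NZP = 55.60° ✓; |ZP| = 19.80 ✗.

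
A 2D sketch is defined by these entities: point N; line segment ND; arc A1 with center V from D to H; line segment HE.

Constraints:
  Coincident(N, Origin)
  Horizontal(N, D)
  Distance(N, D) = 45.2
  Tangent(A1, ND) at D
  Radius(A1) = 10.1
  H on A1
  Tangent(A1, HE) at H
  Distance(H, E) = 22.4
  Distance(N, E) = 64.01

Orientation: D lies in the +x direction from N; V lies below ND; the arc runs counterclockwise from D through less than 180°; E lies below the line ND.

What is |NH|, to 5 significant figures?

42.283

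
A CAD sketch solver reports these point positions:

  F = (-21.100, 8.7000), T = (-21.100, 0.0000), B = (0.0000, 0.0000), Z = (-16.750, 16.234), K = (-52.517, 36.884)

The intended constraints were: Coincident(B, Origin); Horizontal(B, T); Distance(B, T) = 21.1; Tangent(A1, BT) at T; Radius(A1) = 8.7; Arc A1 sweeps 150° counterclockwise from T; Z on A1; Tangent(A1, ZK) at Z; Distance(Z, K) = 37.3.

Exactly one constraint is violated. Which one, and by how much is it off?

Distance(Z, K) = 37.3 — off by 4.00.

B = (0.00, 0.00) ✓; B.y = 0.00, T.y = 0.00 ✓; |BT| = 21.10 ✓; ∠(FT, TB) = 90.00° ✓; |FT| = 8.700 ✓; bearing(F→Z) − bearing(F→T) = 150.0° ✓; |FZ| = 8.700 ✓; ∠(FZ, ZK) = 90.00° ✓; |ZK| = 41.30 ✗.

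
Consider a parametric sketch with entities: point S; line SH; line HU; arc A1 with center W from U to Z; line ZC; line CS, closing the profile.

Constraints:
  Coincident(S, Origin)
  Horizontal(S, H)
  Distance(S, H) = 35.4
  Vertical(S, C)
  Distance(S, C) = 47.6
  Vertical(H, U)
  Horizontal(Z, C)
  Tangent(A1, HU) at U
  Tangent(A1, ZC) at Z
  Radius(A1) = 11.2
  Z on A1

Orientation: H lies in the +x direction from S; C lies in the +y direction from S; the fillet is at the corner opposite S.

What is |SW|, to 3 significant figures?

43.7

SC is vertical with |SC| = 47.6 and C on the +y side, so C = (0.00, 47.6). The virtual corner opposite S is at (35.4, 47.6). The tangent condition forces WU to be normal to HU and the tangent condition forces WZ to be normal to ZC, with radius 11.2, so the center W sits 11.2 in from both sides at W = (24.2, 36.4). Then |SW| = |W − S| = 43.7.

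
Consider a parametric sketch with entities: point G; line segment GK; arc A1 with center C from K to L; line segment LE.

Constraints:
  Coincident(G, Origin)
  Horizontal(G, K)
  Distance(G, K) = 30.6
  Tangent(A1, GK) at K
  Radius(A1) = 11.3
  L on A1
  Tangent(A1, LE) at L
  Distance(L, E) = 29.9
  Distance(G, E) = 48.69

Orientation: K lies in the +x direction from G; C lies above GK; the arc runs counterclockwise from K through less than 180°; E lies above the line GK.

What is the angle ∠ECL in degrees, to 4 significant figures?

69.30°

Checks: |CL| = 11.30 ✓; ∠(CL, LE) = 90.00° ✓; |LE| = 29.90 ✓; |GE| = 48.69 ✓.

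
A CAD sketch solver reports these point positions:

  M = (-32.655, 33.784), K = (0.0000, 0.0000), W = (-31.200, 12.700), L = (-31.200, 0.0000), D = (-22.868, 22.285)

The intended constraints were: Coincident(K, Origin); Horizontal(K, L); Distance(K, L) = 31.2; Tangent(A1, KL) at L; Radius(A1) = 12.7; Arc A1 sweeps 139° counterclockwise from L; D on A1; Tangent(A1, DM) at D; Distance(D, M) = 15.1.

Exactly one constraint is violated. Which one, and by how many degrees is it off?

Tangent(A1, DM) at D — off by 8.60°.

K = (0.00, 0.00) ✓; K.y = 0.00, L.y = 0.00 ✓; |KL| = 31.20 ✓; ∠(WL, LK) = 90.00° ✓; |WL| = 12.70 ✓; bearing(W→D) − bearing(W→L) = 139.0° ✓; |WD| = 12.70 ✓; ∠(WD, DM) = 98.60° ✗; |DM| = 15.10 ✓.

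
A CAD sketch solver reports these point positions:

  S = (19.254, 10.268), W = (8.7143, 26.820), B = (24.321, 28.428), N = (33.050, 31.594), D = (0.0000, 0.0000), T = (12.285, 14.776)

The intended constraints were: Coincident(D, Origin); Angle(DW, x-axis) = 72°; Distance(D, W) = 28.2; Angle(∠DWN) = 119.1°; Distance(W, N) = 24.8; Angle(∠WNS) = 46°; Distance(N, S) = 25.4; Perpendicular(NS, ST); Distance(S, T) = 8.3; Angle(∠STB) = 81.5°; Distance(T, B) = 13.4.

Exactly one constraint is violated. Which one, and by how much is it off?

Distance(T, B) = 13.4 — off by 4.80.

D = (0.00, 0.00) ✓; DW at 72.00° ✓; |DW| = 28.20 ✓; ∠DWN = 119.1° ✓; |WN| = 24.80 ✓; ∠WNS = 46.00° ✓; |NS| = 25.40 ✓; ∠(NS, ST) = 90.00° ✓; |ST| = 8.300 ✓; ∠STB = 81.50° ✓; |TB| = 18.20 ✗.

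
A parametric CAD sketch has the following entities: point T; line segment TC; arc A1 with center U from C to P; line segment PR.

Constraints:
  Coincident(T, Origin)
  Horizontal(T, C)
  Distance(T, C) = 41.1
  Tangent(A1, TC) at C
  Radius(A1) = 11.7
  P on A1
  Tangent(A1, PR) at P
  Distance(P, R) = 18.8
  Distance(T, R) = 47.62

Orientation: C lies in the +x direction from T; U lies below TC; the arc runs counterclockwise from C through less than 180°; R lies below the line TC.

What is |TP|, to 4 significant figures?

33.18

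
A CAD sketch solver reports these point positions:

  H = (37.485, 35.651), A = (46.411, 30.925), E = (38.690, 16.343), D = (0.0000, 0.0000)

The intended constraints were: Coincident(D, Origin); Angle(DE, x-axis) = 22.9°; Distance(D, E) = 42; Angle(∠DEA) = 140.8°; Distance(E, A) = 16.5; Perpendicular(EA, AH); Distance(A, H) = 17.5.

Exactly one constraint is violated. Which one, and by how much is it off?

Distance(A, H) = 17.5 — off by 7.40.

D = (0.00, 0.00) ✓; DE at 22.90° ✓; |DE| = 42.00 ✓; ∠DEA = 140.8° ✓; |EA| = 16.50 ✓; ∠(EA, AH) = 90.00° ✓; |AH| = 10.10 ✗.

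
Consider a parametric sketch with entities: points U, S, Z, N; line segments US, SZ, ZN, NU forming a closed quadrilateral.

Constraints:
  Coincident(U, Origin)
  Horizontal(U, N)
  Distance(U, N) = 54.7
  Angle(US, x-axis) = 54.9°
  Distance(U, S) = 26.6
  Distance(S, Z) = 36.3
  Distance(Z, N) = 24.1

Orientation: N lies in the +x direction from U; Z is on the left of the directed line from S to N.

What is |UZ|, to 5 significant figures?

56.801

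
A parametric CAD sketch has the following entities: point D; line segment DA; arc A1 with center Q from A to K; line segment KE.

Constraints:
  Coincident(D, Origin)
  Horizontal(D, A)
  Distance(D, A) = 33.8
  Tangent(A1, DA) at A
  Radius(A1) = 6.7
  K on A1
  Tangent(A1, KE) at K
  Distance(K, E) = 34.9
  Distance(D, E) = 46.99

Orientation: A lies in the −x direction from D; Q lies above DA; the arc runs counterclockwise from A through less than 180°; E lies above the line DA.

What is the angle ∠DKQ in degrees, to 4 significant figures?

173.6°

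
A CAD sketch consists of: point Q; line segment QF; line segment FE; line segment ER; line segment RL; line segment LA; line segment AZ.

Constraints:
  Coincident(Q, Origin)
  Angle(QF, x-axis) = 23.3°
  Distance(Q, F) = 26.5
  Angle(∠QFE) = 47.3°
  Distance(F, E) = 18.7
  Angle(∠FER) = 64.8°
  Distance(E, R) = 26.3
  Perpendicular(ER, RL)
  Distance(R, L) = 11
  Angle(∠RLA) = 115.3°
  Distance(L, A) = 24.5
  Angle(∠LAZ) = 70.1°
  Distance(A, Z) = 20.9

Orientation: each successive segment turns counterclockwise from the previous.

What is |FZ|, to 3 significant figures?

17.3

Q is at the origin; QF runs at 23.3° with length 26.5, so F = (24.3, 10.5). ∠QFE = 47.3° gives FE at 156° from the x-axis; with |FE| = 18.7, E = (7.26, 18.1). ∠FER = 64.8° gives ER at -88.8° from the x-axis; with |ER| = 26.3, R = (7.81, -8.21). ER is perpendicular to RL, so RL runs at 1.20°; with |RL| = 11.0, L = (18.8, -7.98). ∠RLA = 115.3° gives LA at 65.9° from the x-axis; with |LA| = 24.5, A = (28.8, 14.4). ∠LAZ = 70.1° gives AZ at 176° from the x-axis; with |AZ| = 20.9, Z = (7.96, 15.9). Then |FZ| = |Z − F| = 17.3.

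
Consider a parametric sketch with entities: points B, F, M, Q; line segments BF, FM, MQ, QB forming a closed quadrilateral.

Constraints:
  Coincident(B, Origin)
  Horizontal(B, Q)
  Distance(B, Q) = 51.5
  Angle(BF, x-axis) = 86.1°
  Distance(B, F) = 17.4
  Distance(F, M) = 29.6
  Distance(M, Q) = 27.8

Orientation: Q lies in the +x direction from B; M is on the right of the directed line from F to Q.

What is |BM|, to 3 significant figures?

23.8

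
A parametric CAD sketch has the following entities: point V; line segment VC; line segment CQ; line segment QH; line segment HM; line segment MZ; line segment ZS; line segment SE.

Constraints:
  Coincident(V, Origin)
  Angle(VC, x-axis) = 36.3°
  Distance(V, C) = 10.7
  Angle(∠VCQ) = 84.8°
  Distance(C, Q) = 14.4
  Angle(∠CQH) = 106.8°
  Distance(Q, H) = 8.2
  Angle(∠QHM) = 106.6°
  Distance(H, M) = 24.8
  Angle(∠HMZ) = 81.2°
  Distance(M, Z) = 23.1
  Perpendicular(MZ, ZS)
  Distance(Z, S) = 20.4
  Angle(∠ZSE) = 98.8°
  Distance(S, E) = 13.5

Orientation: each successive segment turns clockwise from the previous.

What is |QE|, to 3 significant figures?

3.82

V is at the origin; VC runs at 36.3° with length 10.7, so C = (8.62, 6.33). ∠VCQ = 84.8° gives CQ at -58.9° from the x-axis; with |CQ| = 14.4, Q = (16.1, -6.00). ∠CQH = 106.8° gives QH at -132° from the x-axis; with |QH| = 8.2, H = (10.6, -12.1). ∠QHM = 106.6° gives HM at 154° from the x-axis; with |HM| = 24.8, M = (-11.8, -1.40). ∠HMZ = 81.2° gives MZ at 55.7° from the x-axis; with |MZ| = 23.1, Z = (1.20, 17.7). MZ ⟂ ZS, so ZS runs at -34.3°; with |ZS| = 20.4, S = (18.0, 6.18). ∠ZSE = 98.8° gives SE at -116° from the x-axis; with |SE| = 13.5, E = (12.2, -6.00). Then |QE| = |E − Q| = 3.82.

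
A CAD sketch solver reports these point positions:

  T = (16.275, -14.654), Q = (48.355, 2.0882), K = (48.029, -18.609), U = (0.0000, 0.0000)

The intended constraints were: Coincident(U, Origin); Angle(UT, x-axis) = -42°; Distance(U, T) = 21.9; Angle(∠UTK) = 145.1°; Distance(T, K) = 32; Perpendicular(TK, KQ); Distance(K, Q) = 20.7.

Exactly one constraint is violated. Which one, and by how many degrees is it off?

Perpendicular(TK, KQ) — off by 6.20°.

U = (0.00, 0.00) ✓; UT at -42.00° ✓; |UT| = 21.90 ✓; ∠UTK = 145.1° ✓; |TK| = 32.00 ✓; ∠(TK, KQ) = 96.20° ✗; |KQ| = 20.70 ✓.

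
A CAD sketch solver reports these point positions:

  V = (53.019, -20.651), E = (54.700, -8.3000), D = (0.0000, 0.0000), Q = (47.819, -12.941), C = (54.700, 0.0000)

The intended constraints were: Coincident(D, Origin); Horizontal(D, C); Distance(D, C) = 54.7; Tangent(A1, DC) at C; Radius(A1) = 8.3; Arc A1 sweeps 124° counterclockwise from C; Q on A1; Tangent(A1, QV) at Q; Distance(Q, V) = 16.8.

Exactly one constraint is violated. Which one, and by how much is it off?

Distance(Q, V) = 16.8 — off by 7.50.

D = (0.00, 0.00) ✓; D.y = 0.00, C.y = 0.00 ✓; |DC| = 54.70 ✓; ∠(EC, CD) = 90.00° ✓; |EC| = 8.300 ✓; bearing(E→Q) − bearing(E→C) = 124.0° ✓; |EQ| = 8.300 ✓; ∠(EQ, QV) = 90.00° ✓; |QV| = 9.300 ✗.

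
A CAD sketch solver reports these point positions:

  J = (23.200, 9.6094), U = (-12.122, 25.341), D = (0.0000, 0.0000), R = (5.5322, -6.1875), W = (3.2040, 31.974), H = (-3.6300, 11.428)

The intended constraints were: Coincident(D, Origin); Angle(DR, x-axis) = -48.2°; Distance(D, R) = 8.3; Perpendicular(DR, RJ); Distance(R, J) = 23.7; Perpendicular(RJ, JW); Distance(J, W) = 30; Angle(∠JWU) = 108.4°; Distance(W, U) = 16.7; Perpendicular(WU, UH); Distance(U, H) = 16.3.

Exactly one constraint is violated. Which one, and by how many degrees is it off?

Perpendicular(WU, UH) — off by 8.00°.

D = (0.00, 0.00) ✓; DR at -48.20° ✓; |DR| = 8.300 ✓; ∠(DR, RJ) = 90.00° ✓; |RJ| = 23.70 ✓; ∠(RJ, JW) = 90.00° ✓; |JW| = 30.00 ✓; ∠JWU = 108.4° ✓; |WU| = 16.70 ✓; ∠(WU, UH) = 98.00° ✗; |UH| = 16.30 ✓.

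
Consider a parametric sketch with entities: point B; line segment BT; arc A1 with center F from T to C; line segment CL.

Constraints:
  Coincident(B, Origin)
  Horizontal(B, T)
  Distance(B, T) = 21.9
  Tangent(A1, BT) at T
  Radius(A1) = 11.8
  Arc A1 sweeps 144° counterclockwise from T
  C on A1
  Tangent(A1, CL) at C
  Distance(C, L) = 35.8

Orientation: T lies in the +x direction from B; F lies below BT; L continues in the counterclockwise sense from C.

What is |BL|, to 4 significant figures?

61.04

B is at the origin; BT is horizontal with |BT| = 21.9 and T on the +x side, so T = (21.90, 0.000). Tangency of A1 to BT means the radius FT is perpendicular to BT, so F = T + (0, -11.8) = (21.90, -11.80). On A1, T sits at bearing 90° from F; a 144° counterclockwise sweep puts C at bearing 234°, so C = F + 11.8·(cos 234°, sin 234°) = (14.96, -21.35). The tangent condition forces FC to be normal to CL, so CL runs along (−sin 234°, cos 234°); with |CL| = 35.8, L = (43.93, -42.39). Then |BL| = |L − B| = 61.04.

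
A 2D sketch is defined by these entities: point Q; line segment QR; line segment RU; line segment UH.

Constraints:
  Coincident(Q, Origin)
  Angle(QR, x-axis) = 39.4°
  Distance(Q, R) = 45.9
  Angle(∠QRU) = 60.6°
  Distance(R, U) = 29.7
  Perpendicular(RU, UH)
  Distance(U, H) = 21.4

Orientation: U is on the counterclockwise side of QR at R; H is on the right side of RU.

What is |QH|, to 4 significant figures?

61.81

Q is at the origin; QR runs at 39.4° with length 45.9, so R = 45.9·(cos 39.4°, sin 39.4°) = (35.47, 29.13). ∠QRU = 60.6°, so RU runs at 39.4° + (180° − 60.6°) = 158.8° from the x-axis; with |RU| = 29.7, U = R + 29.7·(cos 158.8°, sin 158.8°) = (7.778, 39.87). RU is perpendicular to UH; with |UH| = 21.4 on the right of RU, H = U + 21.4·(0.3616, 0.9323) = (15.52, 59.83). Then |QH| = |H − Q| = 61.81.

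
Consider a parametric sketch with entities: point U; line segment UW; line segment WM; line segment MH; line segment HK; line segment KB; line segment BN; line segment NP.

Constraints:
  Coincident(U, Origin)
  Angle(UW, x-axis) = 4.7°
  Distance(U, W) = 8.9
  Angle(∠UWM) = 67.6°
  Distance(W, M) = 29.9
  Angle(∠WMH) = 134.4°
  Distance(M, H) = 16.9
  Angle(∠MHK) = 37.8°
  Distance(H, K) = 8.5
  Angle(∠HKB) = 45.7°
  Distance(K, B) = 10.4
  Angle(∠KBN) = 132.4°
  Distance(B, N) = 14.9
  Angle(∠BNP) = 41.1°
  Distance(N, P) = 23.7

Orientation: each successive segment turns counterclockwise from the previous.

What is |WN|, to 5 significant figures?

56.636

U is at the origin; UW runs at 4.7° with length 8.9, so W = (8.8701, 0.72925). ∠UWM = 67.6° gives WM at 117.10° from the x-axis; with |WM| = 29.9, M = (-4.7507, 27.347). ∠WMH = 134.4° gives MH at 162.70° from the x-axis; with |MH| = 16.9, H = (-20.886, 32.372). ∠MHK = 37.8° gives HK at -55.100° from the x-axis; with |HK| = 8.5, K = (-16.023, 25.401). ∠HKB = 45.7° gives KB at 79.200° from the x-axis; with |KB| = 10.4, B = (-14.074, 35.617). ∠KBN = 132.4° gives BN at 126.80° from the x-axis; with |BN| = 14.9, N = (-23.000, 47.548). Then |WN| = |N − W| = 56.636.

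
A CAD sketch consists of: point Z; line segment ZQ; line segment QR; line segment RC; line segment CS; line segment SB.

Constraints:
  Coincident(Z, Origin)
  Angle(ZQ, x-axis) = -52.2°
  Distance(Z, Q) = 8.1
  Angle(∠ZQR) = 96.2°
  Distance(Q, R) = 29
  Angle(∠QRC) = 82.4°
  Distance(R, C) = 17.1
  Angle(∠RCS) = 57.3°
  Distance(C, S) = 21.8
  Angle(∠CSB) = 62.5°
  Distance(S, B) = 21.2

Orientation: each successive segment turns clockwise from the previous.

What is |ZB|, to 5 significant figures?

33.345

Z is at the origin; ZQ runs at -52.2° with length 8.1, so Q = (4.9645, -6.4003). ∠ZQR = 96.2° gives QR at -136.00° from the x-axis; with |QR| = 29.0, R = (-15.896, -26.545). ∠QRC = 82.4° gives RC at 126.40° from the x-axis; with |RC| = 17.1, C = (-26.044, -12.782). ∠RCS = 57.3° gives CS at 3.7000° from the x-axis; with |CS| = 21.8, S = (-4.2892, -11.375). ∠CSB = 62.5° gives SB at -113.80° from the x-axis; with |SB| = 21.2, B = (-12.844, -30.772). Then |ZB| = |B − Z| = 33.345.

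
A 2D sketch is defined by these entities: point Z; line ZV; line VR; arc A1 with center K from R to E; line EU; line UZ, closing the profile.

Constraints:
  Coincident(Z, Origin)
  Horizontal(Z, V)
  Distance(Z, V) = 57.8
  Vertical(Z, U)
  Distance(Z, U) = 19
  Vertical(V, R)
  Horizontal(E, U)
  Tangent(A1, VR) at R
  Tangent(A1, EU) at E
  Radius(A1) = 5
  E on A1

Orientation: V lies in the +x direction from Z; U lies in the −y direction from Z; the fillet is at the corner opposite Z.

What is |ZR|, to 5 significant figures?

59.471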